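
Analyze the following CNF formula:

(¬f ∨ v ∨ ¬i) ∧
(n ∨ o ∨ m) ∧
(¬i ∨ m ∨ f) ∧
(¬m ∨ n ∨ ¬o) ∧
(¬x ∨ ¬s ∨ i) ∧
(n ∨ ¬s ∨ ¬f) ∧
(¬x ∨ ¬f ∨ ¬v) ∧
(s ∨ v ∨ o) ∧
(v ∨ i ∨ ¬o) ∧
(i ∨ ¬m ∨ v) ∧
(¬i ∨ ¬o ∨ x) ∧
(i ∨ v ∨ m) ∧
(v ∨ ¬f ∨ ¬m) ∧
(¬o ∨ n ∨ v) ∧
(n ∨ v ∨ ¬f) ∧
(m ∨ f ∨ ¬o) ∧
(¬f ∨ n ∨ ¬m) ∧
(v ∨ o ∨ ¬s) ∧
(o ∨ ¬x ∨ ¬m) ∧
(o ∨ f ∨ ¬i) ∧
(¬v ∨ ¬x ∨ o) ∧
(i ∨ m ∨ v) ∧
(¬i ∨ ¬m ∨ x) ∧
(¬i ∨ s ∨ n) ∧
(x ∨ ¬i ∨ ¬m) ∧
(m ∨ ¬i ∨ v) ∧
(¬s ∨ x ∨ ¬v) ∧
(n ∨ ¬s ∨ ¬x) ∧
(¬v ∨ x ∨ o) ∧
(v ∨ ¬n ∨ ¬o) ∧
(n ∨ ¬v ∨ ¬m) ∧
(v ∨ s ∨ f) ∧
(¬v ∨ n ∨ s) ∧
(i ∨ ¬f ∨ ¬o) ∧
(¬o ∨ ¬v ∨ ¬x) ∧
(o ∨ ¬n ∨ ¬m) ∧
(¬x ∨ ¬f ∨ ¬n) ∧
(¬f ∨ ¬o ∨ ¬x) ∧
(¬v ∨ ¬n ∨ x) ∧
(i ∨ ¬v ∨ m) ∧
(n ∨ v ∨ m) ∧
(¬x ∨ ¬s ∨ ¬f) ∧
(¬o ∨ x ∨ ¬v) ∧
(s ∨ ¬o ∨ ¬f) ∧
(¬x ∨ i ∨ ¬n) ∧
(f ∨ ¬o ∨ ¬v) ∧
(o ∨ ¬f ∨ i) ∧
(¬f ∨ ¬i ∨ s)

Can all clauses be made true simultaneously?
No

No, the formula is not satisfiable.

No assignment of truth values to the variables can make all 48 clauses true simultaneously.

The formula is UNSAT (unsatisfiable).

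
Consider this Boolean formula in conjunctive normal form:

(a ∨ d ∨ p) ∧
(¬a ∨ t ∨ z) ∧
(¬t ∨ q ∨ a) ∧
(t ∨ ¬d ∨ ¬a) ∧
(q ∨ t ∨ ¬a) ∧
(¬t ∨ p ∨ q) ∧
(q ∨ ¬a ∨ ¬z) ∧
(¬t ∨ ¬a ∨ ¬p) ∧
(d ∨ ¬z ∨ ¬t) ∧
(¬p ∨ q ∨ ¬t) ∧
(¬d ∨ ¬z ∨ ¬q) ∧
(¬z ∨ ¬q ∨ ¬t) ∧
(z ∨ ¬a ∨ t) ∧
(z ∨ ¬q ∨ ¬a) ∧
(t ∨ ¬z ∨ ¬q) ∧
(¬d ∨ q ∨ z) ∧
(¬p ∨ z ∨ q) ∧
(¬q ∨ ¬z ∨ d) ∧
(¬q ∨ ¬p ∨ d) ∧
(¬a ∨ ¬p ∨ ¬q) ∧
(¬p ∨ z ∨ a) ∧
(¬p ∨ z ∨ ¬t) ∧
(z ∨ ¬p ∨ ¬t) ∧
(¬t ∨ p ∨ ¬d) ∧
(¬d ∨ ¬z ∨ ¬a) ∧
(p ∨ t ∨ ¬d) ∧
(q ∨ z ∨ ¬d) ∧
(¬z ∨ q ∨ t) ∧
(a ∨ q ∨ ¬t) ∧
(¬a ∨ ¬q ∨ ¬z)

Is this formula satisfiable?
No

No, the formula is not satisfiable.

No assignment of truth values to the variables can make all 30 clauses true simultaneously.

The formula is UNSAT (unsatisfiable).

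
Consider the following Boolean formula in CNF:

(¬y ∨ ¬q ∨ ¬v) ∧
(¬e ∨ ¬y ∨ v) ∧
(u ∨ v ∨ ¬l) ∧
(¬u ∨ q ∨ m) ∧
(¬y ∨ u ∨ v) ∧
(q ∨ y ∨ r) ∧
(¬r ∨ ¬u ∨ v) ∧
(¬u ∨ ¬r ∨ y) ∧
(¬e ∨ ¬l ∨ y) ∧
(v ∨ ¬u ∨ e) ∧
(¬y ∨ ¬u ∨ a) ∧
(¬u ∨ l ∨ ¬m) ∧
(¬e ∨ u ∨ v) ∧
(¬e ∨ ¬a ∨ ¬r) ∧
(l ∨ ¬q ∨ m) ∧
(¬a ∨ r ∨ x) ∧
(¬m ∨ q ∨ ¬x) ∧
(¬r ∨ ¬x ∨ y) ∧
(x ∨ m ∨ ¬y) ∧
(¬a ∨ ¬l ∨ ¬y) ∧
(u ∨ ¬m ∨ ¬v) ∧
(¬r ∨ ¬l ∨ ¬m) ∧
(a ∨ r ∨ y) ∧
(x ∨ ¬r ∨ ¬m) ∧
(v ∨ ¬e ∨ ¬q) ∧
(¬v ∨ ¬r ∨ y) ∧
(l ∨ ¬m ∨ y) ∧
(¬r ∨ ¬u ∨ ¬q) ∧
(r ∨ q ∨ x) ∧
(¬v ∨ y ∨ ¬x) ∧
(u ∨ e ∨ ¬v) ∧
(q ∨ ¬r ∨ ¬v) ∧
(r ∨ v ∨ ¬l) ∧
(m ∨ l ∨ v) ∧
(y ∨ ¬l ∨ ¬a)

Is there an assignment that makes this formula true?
Yes

Yes, the formula is satisfiable.

One satisfying assignment is: v=True, e=True, u=False, q=False, x=True, a=False, l=False, r=False, m=False, y=True

Verification: With this assignment, all 35 clauses evaluate to true.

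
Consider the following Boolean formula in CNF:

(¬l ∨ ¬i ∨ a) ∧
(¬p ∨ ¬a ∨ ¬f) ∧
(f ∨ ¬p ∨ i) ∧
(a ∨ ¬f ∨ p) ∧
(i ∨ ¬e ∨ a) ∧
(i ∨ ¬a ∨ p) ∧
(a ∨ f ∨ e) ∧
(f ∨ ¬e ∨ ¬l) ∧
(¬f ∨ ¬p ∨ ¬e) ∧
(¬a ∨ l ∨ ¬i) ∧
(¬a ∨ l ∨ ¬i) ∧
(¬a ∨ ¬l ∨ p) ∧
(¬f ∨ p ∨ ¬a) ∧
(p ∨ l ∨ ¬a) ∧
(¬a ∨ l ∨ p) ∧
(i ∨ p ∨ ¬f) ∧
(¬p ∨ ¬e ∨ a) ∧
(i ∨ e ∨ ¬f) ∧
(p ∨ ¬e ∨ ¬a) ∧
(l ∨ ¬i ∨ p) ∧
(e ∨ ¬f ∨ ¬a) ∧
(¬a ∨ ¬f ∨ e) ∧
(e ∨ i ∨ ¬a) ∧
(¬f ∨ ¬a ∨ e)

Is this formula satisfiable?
Yes

Yes, the formula is satisfiable.

One satisfying assignment is: p=True, i=True, e=False, f=True, l=False, a=False

Verification: With this assignment, all 24 clauses evaluate to true.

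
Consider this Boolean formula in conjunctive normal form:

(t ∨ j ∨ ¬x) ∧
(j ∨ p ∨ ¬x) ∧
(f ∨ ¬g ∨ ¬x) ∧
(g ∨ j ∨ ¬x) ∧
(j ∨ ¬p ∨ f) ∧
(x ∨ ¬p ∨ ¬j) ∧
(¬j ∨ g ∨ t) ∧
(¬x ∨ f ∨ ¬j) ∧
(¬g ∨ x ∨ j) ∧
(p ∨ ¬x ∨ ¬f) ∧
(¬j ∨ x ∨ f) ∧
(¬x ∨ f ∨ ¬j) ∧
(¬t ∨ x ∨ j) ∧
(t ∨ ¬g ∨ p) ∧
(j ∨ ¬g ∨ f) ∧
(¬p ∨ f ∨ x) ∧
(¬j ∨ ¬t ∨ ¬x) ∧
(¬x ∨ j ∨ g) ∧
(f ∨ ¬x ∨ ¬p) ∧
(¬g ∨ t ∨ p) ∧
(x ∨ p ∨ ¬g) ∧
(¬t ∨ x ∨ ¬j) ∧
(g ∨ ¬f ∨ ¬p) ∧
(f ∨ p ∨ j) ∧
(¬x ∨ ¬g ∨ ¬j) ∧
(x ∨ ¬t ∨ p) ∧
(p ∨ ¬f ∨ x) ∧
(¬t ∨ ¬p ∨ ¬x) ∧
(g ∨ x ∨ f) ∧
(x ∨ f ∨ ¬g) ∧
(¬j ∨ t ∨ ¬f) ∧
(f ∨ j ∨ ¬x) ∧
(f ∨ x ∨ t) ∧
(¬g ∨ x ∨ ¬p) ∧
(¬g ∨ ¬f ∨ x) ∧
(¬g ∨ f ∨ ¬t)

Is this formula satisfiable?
No

No, the formula is not satisfiable.

No assignment of truth values to the variables can make all 36 clauses true simultaneously.

The formula is UNSAT (unsatisfiable).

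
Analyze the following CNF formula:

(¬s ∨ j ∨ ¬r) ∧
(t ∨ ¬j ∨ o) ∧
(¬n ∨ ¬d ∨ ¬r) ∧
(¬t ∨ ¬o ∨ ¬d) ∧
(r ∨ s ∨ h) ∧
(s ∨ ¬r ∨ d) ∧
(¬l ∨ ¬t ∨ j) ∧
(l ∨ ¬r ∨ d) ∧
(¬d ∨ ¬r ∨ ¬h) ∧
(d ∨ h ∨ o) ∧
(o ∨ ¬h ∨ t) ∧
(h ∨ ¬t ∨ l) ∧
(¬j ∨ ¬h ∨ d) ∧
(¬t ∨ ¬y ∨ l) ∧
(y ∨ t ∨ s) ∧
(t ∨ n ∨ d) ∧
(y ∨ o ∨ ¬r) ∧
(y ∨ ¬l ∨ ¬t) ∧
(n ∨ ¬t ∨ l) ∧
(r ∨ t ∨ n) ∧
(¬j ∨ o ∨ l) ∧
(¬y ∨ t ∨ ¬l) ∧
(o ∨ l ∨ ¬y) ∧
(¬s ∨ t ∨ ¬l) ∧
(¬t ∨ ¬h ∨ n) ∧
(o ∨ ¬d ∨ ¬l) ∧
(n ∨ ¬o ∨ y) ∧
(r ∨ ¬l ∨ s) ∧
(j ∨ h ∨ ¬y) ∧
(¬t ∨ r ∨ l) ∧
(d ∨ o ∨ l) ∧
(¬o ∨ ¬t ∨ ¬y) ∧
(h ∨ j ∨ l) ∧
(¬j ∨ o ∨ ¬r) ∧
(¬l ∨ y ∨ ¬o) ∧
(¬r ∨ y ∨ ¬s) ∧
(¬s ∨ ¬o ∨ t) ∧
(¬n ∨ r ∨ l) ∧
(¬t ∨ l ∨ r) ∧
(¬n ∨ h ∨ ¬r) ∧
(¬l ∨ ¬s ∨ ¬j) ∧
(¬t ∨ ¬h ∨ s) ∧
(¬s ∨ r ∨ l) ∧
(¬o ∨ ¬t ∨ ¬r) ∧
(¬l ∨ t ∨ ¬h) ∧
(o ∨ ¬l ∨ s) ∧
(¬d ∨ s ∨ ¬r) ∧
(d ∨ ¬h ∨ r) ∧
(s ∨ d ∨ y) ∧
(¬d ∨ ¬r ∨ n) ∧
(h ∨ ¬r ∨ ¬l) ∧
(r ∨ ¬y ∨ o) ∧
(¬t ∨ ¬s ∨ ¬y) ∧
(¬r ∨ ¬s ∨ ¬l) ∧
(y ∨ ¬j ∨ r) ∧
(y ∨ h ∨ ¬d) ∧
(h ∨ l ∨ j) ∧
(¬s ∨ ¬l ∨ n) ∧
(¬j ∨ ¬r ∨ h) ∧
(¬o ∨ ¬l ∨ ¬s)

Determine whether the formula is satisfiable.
No

No, the formula is not satisfiable.

No assignment of truth values to the variables can make all 60 clauses true simultaneously.

The formula is UNSAT (unsatisfiable).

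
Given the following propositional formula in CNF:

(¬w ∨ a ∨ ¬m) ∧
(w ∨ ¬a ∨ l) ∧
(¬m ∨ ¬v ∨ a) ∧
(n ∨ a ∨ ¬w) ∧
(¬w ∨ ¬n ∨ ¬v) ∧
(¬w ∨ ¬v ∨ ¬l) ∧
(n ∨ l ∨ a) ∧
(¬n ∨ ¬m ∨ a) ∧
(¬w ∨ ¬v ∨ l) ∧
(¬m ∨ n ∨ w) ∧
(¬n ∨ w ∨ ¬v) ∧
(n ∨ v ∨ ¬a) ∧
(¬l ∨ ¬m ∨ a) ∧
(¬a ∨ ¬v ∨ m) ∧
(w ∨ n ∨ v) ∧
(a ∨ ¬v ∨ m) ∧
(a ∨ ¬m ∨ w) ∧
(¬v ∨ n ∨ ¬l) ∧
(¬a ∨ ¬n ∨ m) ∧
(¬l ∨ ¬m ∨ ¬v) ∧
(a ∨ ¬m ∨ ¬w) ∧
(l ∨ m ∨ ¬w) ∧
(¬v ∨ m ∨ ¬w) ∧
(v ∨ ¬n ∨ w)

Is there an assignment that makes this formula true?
Yes

Yes, the formula is satisfiable.

One satisfying assignment is: v=False, m=False, l=True, n=True, w=True, a=False

Verification: With this assignment, all 24 clauses evaluate to true.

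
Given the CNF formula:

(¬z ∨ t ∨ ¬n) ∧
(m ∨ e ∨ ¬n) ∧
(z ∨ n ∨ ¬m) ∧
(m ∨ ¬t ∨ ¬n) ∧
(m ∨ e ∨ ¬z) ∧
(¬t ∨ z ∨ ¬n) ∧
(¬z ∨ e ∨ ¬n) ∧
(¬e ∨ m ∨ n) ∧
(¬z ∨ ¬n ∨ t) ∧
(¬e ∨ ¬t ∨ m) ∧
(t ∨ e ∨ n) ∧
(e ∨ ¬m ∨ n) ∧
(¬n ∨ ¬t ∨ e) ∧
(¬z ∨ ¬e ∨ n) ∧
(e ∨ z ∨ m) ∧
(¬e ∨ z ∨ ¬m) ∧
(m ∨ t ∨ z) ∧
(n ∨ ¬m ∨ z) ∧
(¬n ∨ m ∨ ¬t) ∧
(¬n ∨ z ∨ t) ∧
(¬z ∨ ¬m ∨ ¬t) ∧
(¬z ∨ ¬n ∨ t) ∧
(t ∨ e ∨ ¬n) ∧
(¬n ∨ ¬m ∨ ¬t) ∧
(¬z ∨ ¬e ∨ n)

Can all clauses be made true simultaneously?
No

No, the formula is not satisfiable.

No assignment of truth values to the variables can make all 25 clauses true simultaneously.

The formula is UNSAT (unsatisfiable).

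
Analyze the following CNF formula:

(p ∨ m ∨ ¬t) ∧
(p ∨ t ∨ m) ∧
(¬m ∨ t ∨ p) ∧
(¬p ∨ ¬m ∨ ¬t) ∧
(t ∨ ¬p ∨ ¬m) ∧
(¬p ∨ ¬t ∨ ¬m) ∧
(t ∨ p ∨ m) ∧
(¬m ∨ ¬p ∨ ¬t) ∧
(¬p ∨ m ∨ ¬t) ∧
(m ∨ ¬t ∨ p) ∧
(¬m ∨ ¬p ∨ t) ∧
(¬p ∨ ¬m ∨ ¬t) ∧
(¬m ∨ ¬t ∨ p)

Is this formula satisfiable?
Yes

Yes, the formula is satisfiable.

One satisfying assignment is: m=False, t=False, p=True

Verification: With this assignment, all 13 clauses evaluate to true.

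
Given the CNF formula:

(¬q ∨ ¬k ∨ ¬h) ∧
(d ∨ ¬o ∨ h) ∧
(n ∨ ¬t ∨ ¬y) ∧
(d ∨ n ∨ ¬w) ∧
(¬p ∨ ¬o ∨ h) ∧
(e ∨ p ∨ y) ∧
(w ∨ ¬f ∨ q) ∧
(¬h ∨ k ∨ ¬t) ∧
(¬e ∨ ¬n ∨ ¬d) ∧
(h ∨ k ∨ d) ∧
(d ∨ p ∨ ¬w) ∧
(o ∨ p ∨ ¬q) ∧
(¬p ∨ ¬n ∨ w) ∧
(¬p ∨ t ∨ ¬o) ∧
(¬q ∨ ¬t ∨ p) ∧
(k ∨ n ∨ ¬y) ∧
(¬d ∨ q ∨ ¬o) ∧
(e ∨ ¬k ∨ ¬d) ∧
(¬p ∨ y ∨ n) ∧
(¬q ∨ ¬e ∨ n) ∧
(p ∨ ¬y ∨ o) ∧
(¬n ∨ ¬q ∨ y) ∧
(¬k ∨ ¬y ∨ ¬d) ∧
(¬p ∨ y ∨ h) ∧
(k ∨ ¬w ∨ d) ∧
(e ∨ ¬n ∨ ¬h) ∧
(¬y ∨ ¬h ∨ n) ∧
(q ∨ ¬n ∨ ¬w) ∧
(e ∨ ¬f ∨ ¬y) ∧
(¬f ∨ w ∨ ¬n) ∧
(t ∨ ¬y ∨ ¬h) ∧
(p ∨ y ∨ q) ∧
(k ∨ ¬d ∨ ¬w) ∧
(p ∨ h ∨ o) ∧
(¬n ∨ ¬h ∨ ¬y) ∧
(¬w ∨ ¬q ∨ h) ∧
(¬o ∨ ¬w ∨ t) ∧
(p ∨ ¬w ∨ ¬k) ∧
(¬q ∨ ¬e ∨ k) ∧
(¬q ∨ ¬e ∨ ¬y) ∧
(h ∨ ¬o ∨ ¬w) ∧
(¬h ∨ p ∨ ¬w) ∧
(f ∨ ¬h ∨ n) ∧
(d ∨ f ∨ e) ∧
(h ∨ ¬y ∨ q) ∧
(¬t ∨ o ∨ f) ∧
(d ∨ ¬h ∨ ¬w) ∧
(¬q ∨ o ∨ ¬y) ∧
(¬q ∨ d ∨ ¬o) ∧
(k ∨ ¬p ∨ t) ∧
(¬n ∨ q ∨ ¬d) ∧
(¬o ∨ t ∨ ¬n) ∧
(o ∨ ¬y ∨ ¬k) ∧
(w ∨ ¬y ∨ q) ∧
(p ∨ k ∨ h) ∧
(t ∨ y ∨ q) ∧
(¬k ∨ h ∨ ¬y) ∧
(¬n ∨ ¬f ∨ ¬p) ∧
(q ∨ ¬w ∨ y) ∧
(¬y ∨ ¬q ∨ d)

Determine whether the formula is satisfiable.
No

No, the formula is not satisfiable.

No assignment of truth values to the variables can make all 60 clauses true simultaneously.

The formula is UNSAT (unsatisfiable).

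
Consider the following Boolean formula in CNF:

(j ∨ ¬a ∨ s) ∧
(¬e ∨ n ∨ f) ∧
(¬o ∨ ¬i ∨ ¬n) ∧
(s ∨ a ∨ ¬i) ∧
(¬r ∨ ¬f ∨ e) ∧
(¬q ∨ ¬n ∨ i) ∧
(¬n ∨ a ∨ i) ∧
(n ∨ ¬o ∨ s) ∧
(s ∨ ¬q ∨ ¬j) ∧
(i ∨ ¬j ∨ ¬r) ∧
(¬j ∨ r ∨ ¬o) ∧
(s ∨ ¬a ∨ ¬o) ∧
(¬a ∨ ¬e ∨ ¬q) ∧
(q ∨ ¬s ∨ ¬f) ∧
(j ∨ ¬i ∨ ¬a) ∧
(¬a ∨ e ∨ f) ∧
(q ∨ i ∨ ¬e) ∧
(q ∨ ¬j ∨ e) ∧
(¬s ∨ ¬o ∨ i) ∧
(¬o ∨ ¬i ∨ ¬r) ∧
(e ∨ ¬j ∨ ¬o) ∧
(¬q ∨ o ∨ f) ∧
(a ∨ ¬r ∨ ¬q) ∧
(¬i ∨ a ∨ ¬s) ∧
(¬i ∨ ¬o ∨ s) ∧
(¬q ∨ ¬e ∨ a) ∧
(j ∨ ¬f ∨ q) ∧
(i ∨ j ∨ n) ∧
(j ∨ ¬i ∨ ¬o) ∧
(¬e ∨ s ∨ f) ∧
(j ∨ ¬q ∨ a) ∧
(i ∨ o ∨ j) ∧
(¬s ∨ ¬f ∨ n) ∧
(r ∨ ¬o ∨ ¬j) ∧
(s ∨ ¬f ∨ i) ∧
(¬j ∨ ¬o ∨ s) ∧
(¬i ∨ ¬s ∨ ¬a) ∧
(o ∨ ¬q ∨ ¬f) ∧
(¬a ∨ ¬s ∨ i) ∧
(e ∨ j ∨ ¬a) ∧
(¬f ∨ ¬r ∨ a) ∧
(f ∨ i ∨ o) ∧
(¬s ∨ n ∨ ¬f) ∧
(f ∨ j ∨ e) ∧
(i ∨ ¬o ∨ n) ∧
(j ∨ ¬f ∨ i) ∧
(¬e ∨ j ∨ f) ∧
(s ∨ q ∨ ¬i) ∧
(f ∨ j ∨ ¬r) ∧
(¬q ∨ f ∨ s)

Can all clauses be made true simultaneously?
No

No, the formula is not satisfiable.

No assignment of truth values to the variables can make all 50 clauses true simultaneously.

The formula is UNSAT (unsatisfiable).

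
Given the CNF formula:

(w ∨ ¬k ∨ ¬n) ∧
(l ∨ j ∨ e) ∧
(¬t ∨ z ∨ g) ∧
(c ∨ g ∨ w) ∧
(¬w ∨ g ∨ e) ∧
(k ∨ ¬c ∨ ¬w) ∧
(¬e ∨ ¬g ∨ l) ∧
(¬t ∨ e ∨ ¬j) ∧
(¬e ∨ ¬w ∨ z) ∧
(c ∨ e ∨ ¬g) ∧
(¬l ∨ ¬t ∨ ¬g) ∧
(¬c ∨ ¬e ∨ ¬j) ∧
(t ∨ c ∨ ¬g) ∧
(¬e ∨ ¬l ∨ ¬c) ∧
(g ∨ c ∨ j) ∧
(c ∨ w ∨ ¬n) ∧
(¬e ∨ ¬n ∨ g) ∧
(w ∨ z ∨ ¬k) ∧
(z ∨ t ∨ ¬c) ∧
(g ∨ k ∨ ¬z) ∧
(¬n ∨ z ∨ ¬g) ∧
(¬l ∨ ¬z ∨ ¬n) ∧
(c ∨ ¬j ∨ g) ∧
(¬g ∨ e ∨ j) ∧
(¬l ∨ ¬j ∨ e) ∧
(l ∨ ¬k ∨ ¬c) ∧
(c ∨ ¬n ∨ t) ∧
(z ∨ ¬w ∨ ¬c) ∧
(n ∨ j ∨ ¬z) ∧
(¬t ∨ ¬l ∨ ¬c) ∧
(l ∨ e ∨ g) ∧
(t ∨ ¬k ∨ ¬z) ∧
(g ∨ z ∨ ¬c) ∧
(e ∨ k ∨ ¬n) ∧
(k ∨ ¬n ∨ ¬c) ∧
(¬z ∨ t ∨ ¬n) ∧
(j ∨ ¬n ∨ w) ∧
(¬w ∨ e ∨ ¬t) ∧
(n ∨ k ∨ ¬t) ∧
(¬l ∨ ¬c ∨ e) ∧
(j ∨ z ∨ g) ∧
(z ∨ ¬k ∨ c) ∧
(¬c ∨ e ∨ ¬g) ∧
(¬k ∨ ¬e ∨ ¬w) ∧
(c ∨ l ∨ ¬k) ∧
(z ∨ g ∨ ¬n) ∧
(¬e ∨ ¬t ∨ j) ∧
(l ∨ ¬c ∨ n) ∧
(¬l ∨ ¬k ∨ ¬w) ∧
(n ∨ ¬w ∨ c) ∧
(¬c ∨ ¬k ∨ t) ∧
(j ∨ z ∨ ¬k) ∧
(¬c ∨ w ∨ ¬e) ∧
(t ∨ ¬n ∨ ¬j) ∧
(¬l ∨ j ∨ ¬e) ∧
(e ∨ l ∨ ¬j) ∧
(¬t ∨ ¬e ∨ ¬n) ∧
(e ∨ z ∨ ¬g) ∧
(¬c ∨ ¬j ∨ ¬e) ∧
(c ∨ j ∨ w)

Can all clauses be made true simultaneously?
No

No, the formula is not satisfiable.

No assignment of truth values to the variables can make all 60 clauses true simultaneously.

The formula is UNSAT (unsatisfiable).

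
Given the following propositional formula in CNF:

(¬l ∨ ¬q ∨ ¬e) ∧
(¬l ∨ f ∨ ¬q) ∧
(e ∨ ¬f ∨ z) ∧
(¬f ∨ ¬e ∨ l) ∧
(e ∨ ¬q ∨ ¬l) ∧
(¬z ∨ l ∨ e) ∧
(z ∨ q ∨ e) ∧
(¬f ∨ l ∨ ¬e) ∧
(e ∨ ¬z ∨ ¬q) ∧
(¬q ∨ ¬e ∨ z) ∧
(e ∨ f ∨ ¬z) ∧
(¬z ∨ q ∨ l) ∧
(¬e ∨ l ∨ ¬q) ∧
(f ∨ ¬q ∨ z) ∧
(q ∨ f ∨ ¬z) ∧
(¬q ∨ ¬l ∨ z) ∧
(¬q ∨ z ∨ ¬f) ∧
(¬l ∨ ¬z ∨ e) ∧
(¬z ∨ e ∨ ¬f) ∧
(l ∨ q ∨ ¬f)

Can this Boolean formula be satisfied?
Yes

Yes, the formula is satisfiable.

One satisfying assignment is: l=False, e=True, f=False, q=False, z=False

Verification: With this assignment, all 20 clauses evaluate to true.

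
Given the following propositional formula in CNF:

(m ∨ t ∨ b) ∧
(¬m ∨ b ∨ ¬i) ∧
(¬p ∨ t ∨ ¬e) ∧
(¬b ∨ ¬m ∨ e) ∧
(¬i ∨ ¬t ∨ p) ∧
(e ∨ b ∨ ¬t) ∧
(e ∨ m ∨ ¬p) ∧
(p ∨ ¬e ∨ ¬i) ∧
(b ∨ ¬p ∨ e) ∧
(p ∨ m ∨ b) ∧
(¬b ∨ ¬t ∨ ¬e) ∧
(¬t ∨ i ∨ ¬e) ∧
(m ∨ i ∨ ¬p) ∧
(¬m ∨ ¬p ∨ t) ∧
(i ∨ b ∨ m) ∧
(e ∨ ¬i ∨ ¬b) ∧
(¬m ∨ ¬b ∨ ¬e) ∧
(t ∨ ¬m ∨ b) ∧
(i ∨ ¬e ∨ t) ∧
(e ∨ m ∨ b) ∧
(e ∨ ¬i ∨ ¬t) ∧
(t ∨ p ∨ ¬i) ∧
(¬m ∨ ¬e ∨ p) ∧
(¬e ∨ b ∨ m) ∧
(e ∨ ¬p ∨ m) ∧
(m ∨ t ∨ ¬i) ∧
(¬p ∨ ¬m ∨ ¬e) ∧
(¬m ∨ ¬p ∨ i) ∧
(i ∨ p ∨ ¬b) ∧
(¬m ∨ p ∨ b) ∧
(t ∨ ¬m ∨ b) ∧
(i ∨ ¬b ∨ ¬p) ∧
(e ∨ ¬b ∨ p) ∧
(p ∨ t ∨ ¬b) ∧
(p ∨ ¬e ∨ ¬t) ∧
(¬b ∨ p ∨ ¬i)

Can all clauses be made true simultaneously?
No

No, the formula is not satisfiable.

No assignment of truth values to the variables can make all 36 clauses true simultaneously.

The formula is UNSAT (unsatisfiable).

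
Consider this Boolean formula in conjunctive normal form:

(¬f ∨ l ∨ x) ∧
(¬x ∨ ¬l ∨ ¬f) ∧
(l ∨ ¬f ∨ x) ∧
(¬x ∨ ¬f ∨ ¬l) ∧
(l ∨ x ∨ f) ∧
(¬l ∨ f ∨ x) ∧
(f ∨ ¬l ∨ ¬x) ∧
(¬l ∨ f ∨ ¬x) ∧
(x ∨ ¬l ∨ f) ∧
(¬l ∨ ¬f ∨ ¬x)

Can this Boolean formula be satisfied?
Yes

Yes, the formula is satisfiable.

One satisfying assignment is: l=True, x=False, f=True

Verification: With this assignment, all 10 clauses evaluate to true.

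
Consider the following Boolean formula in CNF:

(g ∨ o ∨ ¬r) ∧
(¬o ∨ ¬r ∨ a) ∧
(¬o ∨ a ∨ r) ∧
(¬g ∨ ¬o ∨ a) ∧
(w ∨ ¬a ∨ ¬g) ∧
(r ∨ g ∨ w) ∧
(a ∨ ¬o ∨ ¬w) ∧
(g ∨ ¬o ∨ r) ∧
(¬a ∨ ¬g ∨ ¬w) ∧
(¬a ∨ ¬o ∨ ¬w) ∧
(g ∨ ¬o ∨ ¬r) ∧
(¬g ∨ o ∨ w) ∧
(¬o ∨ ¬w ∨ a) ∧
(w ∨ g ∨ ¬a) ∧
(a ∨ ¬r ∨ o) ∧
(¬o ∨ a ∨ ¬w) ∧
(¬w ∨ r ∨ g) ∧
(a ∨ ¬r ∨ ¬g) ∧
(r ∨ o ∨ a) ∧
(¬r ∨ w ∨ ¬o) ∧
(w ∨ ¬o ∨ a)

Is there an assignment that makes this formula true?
No

No, the formula is not satisfiable.

No assignment of truth values to the variables can make all 21 clauses true simultaneously.

The formula is UNSAT (unsatisfiable).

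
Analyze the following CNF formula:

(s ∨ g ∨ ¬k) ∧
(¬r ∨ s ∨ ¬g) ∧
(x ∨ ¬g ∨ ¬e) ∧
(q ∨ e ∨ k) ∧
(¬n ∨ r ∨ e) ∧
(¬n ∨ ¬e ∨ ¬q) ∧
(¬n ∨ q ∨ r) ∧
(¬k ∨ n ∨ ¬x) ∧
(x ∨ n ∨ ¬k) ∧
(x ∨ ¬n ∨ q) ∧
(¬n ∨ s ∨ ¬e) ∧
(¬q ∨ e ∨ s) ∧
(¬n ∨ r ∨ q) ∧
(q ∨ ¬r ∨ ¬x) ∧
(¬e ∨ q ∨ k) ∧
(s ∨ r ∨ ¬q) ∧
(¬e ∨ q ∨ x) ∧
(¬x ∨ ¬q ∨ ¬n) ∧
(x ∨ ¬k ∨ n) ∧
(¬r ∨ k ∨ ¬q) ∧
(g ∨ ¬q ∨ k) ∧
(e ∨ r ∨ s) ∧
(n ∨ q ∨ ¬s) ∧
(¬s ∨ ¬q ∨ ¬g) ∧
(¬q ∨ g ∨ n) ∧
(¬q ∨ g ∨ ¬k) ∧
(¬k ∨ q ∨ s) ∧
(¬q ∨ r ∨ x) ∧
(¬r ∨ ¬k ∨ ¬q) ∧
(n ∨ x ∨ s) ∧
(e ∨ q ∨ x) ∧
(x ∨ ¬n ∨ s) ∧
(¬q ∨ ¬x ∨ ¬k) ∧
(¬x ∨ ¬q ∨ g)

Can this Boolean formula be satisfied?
No

No, the formula is not satisfiable.

No assignment of truth values to the variables can make all 34 clauses true simultaneously.

The formula is UNSAT (unsatisfiable).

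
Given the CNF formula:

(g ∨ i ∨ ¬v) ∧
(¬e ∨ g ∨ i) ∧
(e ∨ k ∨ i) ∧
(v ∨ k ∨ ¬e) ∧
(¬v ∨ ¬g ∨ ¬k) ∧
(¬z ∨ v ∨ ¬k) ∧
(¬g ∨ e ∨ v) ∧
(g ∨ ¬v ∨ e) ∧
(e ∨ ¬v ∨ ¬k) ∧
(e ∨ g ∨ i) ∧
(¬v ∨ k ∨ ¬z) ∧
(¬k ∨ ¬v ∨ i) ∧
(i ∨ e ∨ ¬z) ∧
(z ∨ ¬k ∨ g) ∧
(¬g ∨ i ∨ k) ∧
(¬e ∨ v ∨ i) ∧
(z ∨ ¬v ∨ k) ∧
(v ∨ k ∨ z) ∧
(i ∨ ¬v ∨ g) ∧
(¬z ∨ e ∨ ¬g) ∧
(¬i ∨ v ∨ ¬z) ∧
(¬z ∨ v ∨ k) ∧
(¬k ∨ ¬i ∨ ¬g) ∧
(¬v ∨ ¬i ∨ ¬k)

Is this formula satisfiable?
No

No, the formula is not satisfiable.

No assignment of truth values to the variables can make all 24 clauses true simultaneously.

The formula is UNSAT (unsatisfiable).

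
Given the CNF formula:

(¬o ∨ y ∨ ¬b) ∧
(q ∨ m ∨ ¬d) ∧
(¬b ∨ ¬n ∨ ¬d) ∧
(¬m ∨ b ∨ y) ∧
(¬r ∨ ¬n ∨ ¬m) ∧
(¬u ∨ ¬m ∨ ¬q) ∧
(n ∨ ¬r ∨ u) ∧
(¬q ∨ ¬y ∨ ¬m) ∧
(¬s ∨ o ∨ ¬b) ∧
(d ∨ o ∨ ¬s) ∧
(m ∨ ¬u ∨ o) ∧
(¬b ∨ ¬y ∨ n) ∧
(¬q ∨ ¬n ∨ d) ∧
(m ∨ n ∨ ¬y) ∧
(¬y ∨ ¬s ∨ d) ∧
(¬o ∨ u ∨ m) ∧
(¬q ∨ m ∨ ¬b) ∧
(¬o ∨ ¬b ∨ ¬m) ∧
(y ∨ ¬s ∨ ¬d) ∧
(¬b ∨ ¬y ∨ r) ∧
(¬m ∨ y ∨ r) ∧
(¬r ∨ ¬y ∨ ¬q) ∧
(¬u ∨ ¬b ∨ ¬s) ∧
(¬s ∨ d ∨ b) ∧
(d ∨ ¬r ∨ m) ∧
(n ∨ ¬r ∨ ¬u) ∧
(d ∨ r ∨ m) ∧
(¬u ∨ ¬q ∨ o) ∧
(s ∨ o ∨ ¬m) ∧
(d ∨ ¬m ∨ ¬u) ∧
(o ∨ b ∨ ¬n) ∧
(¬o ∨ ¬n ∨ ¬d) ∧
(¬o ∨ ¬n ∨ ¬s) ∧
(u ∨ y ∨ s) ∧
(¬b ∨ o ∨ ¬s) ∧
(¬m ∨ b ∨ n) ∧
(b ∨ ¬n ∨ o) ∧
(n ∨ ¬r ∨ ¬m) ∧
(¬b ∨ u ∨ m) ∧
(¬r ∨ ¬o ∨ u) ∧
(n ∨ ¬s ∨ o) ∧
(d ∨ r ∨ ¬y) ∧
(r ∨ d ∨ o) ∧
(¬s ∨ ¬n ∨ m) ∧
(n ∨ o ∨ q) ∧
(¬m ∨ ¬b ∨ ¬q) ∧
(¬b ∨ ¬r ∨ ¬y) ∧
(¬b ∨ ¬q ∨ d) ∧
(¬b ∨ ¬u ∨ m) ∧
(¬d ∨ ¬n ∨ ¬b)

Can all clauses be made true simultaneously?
Yes

Yes, the formula is satisfiable.

One satisfying assignment is: m=False, r=False, s=False, n=False, u=True, d=True, b=False, q=True, y=False, o=True

Verification: With this assignment, all 50 clauses evaluate to true.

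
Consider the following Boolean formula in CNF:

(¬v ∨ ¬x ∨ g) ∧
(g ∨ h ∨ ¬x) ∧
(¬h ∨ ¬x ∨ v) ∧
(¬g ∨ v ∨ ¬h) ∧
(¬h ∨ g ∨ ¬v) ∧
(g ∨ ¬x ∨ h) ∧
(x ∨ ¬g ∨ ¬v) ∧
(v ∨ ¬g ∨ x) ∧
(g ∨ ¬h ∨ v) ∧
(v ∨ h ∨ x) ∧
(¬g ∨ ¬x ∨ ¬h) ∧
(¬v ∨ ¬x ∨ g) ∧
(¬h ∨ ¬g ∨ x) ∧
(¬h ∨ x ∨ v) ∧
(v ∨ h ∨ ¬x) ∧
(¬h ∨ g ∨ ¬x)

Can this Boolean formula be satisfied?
Yes

Yes, the formula is satisfiable.

One satisfying assignment is: x=False, v=True, g=False, h=False

Verification: With this assignment, all 16 clauses evaluate to true.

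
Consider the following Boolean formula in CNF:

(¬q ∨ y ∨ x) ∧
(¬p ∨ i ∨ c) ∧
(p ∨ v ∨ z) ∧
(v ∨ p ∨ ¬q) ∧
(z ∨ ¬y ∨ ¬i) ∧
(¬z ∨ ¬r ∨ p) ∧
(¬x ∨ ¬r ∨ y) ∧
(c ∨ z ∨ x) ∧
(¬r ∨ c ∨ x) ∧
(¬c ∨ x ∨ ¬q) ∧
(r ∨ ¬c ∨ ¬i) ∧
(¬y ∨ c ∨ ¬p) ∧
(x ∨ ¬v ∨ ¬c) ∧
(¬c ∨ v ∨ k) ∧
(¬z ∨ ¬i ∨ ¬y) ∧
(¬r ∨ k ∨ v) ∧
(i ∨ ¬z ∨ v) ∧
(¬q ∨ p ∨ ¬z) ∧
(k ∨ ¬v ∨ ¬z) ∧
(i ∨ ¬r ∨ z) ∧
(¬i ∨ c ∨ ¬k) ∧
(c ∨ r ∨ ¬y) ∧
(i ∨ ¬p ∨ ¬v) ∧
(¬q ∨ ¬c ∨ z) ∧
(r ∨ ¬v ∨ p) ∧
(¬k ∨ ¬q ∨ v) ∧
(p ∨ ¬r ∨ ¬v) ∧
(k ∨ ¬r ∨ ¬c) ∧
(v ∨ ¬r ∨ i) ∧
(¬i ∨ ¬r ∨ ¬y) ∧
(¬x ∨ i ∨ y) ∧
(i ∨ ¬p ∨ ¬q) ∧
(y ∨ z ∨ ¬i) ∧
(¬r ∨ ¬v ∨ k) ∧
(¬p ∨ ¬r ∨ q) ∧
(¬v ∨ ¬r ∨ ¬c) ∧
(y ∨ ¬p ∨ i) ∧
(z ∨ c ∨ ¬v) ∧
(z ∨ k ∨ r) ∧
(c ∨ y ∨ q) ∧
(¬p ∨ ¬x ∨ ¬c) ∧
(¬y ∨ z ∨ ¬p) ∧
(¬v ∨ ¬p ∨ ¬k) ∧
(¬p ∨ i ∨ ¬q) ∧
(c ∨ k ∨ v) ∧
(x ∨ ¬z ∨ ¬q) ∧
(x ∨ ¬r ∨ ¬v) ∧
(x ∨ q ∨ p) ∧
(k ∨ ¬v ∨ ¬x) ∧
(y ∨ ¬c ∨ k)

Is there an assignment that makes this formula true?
No

No, the formula is not satisfiable.

No assignment of truth values to the variables can make all 50 clauses true simultaneously.

The formula is UNSAT (unsatisfiable).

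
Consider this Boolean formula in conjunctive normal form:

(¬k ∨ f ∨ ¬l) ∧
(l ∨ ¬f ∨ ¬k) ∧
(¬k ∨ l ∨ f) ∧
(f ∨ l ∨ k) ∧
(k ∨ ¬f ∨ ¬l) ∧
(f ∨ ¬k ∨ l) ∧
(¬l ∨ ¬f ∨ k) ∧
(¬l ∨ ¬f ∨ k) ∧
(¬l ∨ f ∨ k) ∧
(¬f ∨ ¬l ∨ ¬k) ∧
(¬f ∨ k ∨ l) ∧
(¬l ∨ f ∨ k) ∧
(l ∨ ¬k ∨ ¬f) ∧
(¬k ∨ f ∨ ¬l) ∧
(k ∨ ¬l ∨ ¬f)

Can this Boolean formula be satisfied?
No

No, the formula is not satisfiable.

No assignment of truth values to the variables can make all 15 clauses true simultaneously.

The formula is UNSAT (unsatisfiable).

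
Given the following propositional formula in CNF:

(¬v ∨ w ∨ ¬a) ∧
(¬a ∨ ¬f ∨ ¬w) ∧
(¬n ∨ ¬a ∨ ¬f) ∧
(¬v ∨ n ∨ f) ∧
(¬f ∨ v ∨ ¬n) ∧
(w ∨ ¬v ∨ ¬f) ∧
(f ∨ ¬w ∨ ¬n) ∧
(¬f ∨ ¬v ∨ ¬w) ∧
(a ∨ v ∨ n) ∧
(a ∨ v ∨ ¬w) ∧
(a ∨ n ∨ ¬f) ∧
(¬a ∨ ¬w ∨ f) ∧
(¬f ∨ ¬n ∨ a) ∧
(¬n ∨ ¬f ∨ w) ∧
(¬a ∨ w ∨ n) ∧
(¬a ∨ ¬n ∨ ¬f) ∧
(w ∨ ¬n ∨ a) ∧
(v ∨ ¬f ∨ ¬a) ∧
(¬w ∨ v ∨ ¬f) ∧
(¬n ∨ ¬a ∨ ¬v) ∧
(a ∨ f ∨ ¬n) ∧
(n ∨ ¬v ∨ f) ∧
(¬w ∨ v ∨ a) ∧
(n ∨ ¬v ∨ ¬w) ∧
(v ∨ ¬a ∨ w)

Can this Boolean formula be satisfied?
No

No, the formula is not satisfiable.

No assignment of truth values to the variables can make all 25 clauses true simultaneously.

The formula is UNSAT (unsatisfiable).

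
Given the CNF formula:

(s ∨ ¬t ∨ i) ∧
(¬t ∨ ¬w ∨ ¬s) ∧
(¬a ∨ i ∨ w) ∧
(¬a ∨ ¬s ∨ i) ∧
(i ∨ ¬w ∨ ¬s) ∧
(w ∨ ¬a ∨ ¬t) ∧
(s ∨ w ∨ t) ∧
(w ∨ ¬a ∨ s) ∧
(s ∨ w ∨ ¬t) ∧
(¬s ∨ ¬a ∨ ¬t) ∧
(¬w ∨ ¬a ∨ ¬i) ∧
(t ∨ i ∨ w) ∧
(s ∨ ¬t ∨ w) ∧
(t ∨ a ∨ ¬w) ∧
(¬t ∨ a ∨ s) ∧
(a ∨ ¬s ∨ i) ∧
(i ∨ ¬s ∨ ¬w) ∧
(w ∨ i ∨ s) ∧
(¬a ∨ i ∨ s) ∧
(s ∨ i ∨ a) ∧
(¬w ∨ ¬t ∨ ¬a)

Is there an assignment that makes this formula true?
Yes

Yes, the formula is satisfiable.

One satisfying assignment is: t=False, s=True, a=True, w=False, i=True

Verification: With this assignment, all 21 clauses evaluate to true.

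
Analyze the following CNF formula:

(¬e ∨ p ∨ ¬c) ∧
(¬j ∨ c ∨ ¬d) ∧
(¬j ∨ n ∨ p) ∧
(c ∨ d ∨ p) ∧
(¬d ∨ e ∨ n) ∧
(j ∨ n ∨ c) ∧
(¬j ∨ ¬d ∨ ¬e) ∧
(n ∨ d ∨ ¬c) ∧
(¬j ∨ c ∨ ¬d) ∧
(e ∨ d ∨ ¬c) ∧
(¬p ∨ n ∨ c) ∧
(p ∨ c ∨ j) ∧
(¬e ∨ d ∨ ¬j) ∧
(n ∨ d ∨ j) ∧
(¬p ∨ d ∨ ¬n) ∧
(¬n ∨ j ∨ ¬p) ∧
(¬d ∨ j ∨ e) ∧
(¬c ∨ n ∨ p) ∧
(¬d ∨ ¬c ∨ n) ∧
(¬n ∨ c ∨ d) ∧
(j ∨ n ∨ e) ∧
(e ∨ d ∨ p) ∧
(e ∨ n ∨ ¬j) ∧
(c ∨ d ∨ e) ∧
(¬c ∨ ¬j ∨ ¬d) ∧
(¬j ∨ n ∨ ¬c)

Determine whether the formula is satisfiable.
No

No, the formula is not satisfiable.

No assignment of truth values to the variables can make all 26 clauses true simultaneously.

The formula is UNSAT (unsatisfiable).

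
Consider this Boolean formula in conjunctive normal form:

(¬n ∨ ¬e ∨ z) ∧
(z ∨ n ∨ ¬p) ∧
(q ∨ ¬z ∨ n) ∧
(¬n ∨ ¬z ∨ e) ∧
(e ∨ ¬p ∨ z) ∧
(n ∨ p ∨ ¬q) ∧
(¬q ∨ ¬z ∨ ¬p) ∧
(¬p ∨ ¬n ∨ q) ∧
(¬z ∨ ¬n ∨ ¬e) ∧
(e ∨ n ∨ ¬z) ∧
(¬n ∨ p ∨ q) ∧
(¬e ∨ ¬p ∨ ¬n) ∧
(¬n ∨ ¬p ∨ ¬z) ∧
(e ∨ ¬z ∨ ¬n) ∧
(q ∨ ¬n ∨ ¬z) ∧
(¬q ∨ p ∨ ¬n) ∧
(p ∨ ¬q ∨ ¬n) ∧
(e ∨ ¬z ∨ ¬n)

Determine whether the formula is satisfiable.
Yes

Yes, the formula is satisfiable.

One satisfying assignment is: q=False, p=False, z=False, n=False, e=False

Verification: With this assignment, all 18 clauses evaluate to true.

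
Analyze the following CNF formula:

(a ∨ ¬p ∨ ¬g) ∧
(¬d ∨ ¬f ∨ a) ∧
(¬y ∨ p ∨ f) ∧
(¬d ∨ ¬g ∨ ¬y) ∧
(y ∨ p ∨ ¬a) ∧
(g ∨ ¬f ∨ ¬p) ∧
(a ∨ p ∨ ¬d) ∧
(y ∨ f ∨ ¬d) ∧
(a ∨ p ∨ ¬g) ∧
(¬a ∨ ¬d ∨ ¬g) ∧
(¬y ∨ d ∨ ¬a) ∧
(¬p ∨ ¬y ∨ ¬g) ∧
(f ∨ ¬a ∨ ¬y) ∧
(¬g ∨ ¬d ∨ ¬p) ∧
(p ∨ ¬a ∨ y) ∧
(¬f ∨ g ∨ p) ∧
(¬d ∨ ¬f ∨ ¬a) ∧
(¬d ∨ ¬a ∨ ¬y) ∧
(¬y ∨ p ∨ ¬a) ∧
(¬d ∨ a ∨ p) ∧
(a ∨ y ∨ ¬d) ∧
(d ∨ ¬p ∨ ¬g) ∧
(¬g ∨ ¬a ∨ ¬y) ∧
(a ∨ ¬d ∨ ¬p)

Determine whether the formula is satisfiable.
Yes

Yes, the formula is satisfiable.

One satisfying assignment is: y=False, d=False, a=False, f=False, p=False, g=False

Verification: With this assignment, all 24 clauses evaluate to true.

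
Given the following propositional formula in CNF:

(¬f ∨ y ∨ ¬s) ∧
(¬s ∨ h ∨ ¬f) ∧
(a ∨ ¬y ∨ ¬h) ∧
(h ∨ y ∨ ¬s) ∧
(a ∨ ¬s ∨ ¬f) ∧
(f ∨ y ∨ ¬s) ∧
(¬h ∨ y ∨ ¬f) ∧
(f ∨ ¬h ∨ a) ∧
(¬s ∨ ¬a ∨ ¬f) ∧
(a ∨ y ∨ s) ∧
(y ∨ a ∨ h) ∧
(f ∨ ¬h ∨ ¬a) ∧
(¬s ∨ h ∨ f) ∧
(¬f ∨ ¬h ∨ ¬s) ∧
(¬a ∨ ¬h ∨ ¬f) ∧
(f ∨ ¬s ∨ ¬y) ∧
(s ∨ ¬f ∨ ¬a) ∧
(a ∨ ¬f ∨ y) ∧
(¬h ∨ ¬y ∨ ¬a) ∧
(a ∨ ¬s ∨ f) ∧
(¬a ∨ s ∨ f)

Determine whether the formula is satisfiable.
Yes

Yes, the formula is satisfiable.

One satisfying assignment is: a=False, s=False, h=False, y=True, f=False

Verification: With this assignment, all 21 clauses evaluate to true.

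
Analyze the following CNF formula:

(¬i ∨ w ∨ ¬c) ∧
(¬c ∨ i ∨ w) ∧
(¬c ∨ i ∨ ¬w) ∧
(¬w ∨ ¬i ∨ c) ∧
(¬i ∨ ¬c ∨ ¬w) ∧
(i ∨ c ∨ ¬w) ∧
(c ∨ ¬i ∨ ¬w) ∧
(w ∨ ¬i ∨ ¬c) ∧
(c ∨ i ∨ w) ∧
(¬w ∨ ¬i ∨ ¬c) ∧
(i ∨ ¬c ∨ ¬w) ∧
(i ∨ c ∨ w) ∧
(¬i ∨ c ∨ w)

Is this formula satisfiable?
No

No, the formula is not satisfiable.

No assignment of truth values to the variables can make all 13 clauses true simultaneously.

The formula is UNSAT (unsatisfiable).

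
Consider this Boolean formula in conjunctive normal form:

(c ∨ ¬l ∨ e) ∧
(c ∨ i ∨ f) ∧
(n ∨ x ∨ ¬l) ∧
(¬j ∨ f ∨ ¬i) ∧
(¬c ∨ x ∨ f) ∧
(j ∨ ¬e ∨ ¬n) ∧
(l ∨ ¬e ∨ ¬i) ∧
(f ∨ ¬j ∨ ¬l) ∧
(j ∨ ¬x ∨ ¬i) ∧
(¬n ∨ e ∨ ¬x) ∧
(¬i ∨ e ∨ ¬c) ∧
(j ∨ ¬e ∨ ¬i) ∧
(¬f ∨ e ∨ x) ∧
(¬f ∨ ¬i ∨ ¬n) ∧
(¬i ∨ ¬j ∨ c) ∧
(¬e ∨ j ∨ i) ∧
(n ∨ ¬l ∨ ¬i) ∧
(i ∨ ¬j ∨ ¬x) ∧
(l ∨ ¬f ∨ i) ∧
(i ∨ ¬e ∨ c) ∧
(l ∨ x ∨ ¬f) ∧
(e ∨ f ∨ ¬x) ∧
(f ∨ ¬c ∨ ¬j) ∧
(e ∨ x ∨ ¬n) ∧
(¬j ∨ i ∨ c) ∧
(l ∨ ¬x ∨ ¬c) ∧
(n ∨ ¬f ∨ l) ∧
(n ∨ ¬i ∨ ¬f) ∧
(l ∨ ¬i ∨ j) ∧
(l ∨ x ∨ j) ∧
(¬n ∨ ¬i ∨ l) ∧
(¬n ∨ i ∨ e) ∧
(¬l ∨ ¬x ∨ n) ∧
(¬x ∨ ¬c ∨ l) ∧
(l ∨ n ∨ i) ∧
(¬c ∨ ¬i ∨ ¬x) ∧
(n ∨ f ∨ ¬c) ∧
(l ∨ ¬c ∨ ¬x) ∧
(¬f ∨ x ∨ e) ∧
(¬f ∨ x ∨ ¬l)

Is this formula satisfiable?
No

No, the formula is not satisfiable.

No assignment of truth values to the variables can make all 40 clauses true simultaneously.

The formula is UNSAT (unsatisfiable).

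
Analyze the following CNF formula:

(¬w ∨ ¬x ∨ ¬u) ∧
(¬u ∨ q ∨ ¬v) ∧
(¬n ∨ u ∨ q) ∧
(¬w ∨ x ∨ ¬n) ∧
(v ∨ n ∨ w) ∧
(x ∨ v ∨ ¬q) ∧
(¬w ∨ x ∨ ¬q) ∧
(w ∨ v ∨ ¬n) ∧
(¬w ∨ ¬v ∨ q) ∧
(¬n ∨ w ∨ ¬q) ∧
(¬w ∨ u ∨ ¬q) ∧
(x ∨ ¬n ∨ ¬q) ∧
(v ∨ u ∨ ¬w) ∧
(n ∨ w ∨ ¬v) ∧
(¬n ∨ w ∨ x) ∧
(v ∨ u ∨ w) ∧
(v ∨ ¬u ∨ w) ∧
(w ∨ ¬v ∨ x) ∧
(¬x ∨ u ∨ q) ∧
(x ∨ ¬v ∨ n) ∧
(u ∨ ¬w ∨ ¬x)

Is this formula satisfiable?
Yes

Yes, the formula is satisfiable.

One satisfying assignment is: n=False, w=True, x=False, v=False, q=False, u=True

Verification: With this assignment, all 21 clauses evaluate to true.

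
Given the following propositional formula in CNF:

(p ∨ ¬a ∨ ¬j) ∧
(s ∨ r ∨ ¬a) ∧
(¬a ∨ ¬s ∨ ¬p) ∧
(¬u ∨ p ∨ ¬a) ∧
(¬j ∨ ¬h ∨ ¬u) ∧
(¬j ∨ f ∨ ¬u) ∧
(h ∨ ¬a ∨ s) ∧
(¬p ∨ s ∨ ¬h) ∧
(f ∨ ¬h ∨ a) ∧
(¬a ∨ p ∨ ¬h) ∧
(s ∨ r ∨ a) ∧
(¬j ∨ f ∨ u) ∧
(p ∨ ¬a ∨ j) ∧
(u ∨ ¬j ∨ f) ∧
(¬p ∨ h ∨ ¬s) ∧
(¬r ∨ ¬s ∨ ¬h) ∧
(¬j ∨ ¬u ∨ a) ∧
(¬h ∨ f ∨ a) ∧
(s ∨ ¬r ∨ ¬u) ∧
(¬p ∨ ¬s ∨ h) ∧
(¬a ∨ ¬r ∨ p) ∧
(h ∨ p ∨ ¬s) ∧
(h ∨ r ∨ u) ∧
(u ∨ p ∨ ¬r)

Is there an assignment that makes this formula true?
Yes

Yes, the formula is satisfiable.

One satisfying assignment is: j=False, f=False, u=False, r=True, p=True, s=False, a=False, h=False

Verification: With this assignment, all 24 clauses evaluate to true.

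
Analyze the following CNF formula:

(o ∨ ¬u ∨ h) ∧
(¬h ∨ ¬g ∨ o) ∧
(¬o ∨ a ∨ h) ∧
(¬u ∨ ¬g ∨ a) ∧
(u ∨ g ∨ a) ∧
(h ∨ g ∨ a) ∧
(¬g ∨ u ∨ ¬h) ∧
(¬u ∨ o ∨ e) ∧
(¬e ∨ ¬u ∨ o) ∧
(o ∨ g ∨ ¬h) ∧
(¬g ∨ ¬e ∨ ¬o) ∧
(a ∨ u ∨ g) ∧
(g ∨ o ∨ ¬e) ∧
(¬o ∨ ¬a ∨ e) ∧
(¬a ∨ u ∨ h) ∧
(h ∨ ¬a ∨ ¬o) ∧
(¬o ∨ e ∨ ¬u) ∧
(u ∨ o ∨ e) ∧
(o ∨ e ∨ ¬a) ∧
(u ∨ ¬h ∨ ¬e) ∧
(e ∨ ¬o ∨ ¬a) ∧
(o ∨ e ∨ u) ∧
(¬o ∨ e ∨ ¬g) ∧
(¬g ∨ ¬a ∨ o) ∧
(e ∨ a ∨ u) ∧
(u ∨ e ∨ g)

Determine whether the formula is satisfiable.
Yes

Yes, the formula is satisfiable.

One satisfying assignment is: a=False, o=False, e=True, u=False, g=True, h=False

Verification: With this assignment, all 26 clauses evaluate to true.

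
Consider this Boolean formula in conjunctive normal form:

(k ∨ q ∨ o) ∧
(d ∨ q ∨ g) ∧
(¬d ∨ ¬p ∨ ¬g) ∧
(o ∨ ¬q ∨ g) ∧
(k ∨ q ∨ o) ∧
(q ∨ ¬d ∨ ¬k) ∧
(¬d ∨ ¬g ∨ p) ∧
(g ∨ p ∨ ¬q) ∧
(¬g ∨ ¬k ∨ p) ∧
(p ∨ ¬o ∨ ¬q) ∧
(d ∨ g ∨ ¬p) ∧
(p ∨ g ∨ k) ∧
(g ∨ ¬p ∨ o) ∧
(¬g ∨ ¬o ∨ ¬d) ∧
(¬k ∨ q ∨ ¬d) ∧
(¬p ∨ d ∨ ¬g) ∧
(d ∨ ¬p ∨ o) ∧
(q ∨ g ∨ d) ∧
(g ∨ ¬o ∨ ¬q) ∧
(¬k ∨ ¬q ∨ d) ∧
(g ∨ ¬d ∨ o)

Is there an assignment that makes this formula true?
Yes

Yes, the formula is satisfiable.

One satisfying assignment is: k=False, q=False, o=True, p=True, d=True, g=False

Verification: With this assignment, all 21 clauses evaluate to true.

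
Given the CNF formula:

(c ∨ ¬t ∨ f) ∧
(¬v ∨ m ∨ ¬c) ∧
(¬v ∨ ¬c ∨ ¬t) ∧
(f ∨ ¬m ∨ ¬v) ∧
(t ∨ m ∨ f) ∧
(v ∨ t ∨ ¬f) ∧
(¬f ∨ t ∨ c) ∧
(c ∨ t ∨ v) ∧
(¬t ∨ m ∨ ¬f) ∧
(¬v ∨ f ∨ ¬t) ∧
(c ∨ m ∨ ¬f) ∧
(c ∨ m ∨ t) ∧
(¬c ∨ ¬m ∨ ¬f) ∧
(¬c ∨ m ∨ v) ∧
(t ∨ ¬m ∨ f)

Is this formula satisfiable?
Yes

Yes, the formula is satisfiable.

One satisfying assignment is: c=False, t=True, f=True, m=True, v=False

Verification: With this assignment, all 15 clauses evaluate to true.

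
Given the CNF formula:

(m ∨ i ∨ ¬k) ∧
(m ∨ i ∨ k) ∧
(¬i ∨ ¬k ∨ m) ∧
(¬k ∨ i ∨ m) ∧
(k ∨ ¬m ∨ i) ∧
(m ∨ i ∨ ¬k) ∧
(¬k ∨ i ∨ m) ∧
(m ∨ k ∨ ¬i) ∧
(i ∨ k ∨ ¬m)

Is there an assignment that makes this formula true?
Yes

Yes, the formula is satisfiable.

One satisfying assignment is: m=True, k=False, i=True

Verification: With this assignment, all 9 clauses evaluate to true.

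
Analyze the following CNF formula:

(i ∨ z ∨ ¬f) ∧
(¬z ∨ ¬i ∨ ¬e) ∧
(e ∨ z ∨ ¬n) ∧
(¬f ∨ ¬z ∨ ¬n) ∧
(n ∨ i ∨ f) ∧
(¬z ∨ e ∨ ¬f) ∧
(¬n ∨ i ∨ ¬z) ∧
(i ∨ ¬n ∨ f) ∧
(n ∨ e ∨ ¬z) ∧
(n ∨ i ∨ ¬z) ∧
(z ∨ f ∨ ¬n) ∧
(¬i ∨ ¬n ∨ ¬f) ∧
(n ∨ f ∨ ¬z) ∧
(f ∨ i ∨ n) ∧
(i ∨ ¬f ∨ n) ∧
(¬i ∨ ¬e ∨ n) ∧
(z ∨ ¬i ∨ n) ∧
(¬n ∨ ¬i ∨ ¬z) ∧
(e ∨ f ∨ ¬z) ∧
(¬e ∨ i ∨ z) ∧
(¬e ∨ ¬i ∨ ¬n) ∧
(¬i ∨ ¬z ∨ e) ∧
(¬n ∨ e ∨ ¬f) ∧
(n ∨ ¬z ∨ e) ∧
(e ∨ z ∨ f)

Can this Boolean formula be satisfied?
No

No, the formula is not satisfiable.

No assignment of truth values to the variables can make all 25 clauses true simultaneously.

The formula is UNSAT (unsatisfiable).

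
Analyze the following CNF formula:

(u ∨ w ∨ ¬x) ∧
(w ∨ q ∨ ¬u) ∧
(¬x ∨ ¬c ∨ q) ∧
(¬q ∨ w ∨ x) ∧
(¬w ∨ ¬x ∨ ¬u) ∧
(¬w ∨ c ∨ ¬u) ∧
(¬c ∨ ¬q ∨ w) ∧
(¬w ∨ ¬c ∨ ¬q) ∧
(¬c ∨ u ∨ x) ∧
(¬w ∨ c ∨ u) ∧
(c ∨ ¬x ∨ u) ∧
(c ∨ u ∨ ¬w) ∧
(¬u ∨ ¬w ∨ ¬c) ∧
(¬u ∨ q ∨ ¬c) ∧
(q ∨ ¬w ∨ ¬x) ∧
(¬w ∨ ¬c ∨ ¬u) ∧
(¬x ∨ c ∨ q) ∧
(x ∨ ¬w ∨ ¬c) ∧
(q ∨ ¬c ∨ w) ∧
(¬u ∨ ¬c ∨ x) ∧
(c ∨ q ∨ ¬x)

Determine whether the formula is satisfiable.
Yes

Yes, the formula is satisfiable.

One satisfying assignment is: c=False, q=False, x=False, w=False, u=False

Verification: With this assignment, all 21 clauses evaluate to true.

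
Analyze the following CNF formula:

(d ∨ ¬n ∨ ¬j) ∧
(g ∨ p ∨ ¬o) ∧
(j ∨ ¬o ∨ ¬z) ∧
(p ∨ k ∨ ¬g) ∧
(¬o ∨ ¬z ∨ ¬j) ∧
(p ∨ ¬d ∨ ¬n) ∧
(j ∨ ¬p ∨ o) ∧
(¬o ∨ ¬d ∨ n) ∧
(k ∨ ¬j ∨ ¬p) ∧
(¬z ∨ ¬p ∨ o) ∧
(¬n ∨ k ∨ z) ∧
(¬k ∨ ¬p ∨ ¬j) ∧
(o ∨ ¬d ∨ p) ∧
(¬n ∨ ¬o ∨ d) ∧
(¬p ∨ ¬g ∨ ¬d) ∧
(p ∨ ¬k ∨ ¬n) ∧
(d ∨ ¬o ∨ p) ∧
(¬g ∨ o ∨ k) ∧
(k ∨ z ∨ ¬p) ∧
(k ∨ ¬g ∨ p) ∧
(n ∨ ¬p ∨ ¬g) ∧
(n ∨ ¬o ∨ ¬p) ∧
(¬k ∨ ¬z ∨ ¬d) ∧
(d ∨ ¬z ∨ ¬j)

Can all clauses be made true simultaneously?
Yes

Yes, the formula is satisfiable.

One satisfying assignment is: g=False, p=False, k=False, o=False, z=False, n=False, d=False, j=False

Verification: With this assignment, all 24 clauses evaluate to true.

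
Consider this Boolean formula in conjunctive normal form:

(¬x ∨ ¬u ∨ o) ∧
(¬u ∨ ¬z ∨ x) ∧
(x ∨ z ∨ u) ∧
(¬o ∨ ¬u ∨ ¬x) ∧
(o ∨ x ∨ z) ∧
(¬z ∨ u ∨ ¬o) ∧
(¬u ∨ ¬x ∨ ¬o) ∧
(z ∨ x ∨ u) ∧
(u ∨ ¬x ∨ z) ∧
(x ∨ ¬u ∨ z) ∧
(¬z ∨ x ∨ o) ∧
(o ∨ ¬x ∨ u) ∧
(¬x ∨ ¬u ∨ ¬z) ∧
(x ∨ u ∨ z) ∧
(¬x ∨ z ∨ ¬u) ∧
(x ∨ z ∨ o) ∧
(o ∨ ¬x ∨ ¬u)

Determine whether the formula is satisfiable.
No

No, the formula is not satisfiable.

No assignment of truth values to the variables can make all 17 clauses true simultaneously.

The formula is UNSAT (unsatisfiable).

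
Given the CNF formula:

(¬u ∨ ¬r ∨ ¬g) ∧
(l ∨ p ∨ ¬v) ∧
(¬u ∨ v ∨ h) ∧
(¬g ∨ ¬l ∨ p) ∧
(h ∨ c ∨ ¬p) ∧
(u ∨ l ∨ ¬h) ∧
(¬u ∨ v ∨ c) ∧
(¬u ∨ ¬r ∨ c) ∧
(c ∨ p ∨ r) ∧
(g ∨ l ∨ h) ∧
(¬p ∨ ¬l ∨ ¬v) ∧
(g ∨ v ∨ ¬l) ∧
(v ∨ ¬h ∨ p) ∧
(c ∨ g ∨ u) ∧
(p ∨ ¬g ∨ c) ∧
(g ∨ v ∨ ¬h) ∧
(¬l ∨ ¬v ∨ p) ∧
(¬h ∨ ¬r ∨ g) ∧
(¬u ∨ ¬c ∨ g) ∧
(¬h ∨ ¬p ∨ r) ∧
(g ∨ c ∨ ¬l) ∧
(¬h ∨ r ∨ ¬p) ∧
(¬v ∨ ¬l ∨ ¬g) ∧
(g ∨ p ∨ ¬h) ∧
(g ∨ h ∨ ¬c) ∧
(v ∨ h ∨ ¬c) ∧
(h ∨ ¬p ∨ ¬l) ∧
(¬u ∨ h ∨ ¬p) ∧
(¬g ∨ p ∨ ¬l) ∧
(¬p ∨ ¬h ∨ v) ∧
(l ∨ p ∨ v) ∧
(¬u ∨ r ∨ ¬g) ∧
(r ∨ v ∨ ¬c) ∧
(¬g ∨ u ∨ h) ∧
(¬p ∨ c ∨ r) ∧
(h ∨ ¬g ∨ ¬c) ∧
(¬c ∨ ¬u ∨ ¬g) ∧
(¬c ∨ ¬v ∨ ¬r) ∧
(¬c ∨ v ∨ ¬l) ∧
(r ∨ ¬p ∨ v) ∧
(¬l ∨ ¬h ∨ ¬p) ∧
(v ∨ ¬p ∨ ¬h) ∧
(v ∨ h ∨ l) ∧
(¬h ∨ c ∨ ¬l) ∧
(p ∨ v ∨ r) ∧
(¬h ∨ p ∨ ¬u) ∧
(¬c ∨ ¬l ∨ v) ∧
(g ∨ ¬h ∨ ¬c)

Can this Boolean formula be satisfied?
No

No, the formula is not satisfiable.

No assignment of truth values to the variables can make all 48 clauses true simultaneously.

The formula is UNSAT (unsatisfiable).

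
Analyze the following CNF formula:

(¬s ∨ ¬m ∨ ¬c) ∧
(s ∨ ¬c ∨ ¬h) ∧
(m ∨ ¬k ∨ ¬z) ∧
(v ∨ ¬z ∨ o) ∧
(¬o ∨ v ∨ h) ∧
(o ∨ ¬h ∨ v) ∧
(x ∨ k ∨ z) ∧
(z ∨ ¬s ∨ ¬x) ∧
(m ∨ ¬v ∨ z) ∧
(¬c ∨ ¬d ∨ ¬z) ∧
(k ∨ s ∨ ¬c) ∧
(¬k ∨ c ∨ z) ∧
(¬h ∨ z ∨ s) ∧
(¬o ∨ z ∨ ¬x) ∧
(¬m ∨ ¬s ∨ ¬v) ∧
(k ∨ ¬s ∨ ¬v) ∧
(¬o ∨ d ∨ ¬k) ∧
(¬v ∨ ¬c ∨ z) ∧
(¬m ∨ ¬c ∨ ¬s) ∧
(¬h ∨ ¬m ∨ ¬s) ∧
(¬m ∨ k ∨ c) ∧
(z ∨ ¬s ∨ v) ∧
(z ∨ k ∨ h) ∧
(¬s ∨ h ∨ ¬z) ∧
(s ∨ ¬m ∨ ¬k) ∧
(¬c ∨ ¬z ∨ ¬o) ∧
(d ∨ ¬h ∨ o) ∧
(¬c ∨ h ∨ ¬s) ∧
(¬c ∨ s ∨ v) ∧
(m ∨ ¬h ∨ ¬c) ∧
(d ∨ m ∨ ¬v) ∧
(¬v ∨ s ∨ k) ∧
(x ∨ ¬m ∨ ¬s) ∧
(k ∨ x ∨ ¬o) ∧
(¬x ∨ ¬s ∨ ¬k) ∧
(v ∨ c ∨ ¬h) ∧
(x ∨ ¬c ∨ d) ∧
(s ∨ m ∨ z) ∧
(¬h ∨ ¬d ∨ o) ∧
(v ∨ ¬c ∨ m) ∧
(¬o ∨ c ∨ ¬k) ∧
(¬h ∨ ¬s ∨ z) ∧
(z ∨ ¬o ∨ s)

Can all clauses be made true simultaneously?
No

No, the formula is not satisfiable.

No assignment of truth values to the variables can make all 43 clauses true simultaneously.

The formula is UNSAT (unsatisfiable).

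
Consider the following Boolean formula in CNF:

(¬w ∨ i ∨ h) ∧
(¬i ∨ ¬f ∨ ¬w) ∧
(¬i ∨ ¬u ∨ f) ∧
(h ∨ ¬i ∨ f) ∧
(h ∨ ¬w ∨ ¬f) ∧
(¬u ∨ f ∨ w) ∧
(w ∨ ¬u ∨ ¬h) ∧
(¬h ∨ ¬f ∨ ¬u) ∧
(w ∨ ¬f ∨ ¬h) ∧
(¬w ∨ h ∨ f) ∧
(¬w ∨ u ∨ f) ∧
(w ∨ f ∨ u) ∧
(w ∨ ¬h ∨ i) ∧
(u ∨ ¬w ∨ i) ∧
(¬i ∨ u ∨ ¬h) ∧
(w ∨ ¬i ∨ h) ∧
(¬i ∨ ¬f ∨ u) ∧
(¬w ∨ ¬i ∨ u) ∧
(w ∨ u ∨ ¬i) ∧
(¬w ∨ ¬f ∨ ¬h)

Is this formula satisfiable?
Yes

Yes, the formula is satisfiable.

One satisfying assignment is: h=False, u=False, w=False, i=False, f=True

Verification: With this assignment, all 20 clauses evaluate to true.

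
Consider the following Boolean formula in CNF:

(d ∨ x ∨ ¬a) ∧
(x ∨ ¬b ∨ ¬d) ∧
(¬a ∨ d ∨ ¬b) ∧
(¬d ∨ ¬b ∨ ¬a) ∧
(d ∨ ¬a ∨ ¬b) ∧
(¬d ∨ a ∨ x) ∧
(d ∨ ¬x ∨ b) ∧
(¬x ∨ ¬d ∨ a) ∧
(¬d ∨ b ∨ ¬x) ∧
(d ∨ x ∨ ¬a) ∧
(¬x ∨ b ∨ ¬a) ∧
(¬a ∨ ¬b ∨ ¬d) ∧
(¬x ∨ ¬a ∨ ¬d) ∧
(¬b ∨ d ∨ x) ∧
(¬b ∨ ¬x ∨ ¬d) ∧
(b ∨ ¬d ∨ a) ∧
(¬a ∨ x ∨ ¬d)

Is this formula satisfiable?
Yes

Yes, the formula is satisfiable.

One satisfying assignment is: x=False, a=False, d=False, b=False

Verification: With this assignment, all 17 clauses evaluate to true.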